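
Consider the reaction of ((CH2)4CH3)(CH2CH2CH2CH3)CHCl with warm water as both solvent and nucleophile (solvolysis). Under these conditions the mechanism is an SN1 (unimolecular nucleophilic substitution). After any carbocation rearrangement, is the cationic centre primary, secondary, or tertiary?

secondary

Step 1: The C–Cl bond breaks with both electrons going to the chloride; Cl⁻ leaves and a secondary carbocation remains.
No single 1,2-shift to an adjacent carbon would give a more-substituted cation, so no rearrangement occurs.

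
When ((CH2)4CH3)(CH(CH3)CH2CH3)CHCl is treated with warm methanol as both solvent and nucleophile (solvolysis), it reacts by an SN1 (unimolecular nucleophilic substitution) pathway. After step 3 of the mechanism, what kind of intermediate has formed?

oxonium ion

Step 1: Rate-determining heterolysis of the C–Cl bond gives Cl⁻ and a secondary carbocation.
Step 2: A hydride (H with its bonding pair) migrates from the adjacent sec-butyl carbon to the cationic centre — a 1,2-hydride shift — upgrading the secondary cation to a tertiary one.
Step 3: Nucleophilic capture: the oxygen of CH3OH bonds to the cationic carbon, producing an oxonium-ion intermediate.
After step 3 the species present is an oxonium ion.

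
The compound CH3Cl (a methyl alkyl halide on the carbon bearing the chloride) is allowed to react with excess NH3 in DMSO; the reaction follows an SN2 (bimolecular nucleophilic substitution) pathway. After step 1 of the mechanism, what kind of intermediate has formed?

Step 1: A lone pair on the N of NH3 attacks the α-carbon from the back side while the C–Cl bond breaks; both bonding electrons leave with Cl⁻. The product of this concerted step is an alkylammonium ion.
After step 1 the species present is an ammonium ion.

ammonium ion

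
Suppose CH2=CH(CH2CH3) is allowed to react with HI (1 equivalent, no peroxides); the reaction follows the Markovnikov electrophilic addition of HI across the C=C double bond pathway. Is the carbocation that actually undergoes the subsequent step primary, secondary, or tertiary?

secondary

Step 1: The π electrons of the C=C bond attack a proton of HI; Markovnikov addition places the new C–H on the less-substituted alkene carbon, so the positive charge ends up on the more-substituted carbon — a secondary carbocation. The H–I bond breaks heterolytically, releasing I⁻.
No single 1,2-shift to an adjacent carbon would give a more-substituted cation, so no rearrangement occurs.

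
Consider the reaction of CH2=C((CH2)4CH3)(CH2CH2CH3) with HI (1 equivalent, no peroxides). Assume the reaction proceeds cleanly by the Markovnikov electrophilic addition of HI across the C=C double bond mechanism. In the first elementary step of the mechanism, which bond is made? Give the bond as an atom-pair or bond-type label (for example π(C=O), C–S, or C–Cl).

Step 1: The π electrons of the C=C bond attack a proton of HI; Markovnikov addition places the new C–H on the less-substituted alkene carbon, so the positive charge ends up on the more-substituted carbon — a tertiary carbocation. The H–I bond breaks heterolytically, releasing I⁻.
The bond formed in this step is the C–H bond.

C–H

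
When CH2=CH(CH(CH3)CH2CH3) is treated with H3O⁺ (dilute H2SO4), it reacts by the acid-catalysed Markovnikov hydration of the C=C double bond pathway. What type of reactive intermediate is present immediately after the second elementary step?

tertiary carbocation

Step 1: Electrophilic addition begins with the π(C=C) electrons forming a bond to the proton of H3O⁺. Following Markovnikov's rule, the resulting cation is secondary. H2O is released.
Step 2: A hydride (H with its bonding pair) migrates from the adjacent sec-butyl carbon to the cationic centre — a 1,2-hydride shift — upgrading the secondary cation to a tertiary one.
After step 2 the species present is a tertiary carbocation.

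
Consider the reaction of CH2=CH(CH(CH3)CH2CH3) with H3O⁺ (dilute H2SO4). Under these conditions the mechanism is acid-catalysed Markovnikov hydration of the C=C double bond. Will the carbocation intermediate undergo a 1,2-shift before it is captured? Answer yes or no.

The first-formed carbocation is secondary.
The adjacent sec-butyl carbon already bears 2 other carbon substituents and has a hydrogen to migrate; after a 1,2-hydride shift from that carbon the positive charge sits on a tertiary centre.
Tertiary is more stable than secondary, so the shift occurs.

yes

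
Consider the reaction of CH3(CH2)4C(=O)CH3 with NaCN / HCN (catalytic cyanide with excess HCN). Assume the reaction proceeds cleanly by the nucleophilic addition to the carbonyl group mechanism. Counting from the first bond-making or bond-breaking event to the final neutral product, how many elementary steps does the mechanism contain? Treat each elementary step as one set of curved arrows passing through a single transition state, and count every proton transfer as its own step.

2

Step 1: A lone pair / filled orbital on CN⁻ attacks the electrophilic carbonyl carbon; the π(C=O) electrons shift onto oxygen, producing a tetrahedral alkoxide intermediate.
Step 2: The alkoxide oxygen removes a proton from HCN present in the mixture, giving a cyanohydrin and regenerating CN⁻.
Total: 2 elementary steps.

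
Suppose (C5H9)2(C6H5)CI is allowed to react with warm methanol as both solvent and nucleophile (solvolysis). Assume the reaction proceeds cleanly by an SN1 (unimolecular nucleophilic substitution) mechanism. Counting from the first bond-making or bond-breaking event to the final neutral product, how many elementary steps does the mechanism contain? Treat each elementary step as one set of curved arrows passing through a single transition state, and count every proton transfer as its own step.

Step 1: The C–I bond breaks with both electrons going to the iodide; I⁻ leaves and a tertiary carbocation remains.
(No 1,2-shift: no single shift to an adjacent carbon would give a more stable cation.)
Step 2: A lone pair on the oxygen of CH3OH attacks the carbocation, forming a new C–O σ-bond and an oxonium ion.
Step 3: Deprotonation of the oxonium oxygen by solvent methanol yields the neutral ether.
Total: 3 elementary steps.

3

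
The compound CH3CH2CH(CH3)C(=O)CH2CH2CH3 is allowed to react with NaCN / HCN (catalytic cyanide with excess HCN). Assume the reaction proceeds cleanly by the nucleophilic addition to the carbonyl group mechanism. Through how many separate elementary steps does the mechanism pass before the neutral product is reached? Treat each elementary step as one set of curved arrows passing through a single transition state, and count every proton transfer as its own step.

2

Step 1: A lone pair / filled orbital on CN⁻ attacks the electrophilic carbonyl carbon; the π(C=O) electrons shift onto oxygen, producing a tetrahedral alkoxide intermediate.
Step 2: The alkoxide is protonated in situ by undissociated HCN, yielding a cyanohydrin; the CN⁻ so formed carries on the cycle.
Total: 2 elementary steps.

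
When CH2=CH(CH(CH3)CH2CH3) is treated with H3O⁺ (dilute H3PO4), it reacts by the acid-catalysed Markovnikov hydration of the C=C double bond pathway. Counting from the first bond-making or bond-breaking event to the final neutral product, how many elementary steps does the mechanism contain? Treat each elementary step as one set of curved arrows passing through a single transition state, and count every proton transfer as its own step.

Step 1: Protonation of the alkene by H3O⁺: the π bond acts as the nucleophile and picks up H⁺, giving the more stable (Markovnikov) secondary carbocation. H2O is released.
Step 2: A hydride (H with its bonding pair) migrates from the adjacent sec-butyl carbon to the cationic centre — a 1,2-hydride shift — upgrading the secondary cation to a tertiary one.
Step 3: Nucleophilic capture of the cation by H2O produces the protonated alcohol (an oxonium ion).
Step 4: Proton transfer from the O–H of the oxonium ion to H2O completes the catalytic cycle and yields the alcohol.
Total: 4 elementary steps.

4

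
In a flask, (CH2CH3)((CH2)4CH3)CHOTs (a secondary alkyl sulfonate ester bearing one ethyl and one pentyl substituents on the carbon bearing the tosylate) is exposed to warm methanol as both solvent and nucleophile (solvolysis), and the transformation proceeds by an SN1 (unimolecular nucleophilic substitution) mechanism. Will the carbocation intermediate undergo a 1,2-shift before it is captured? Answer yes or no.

The first-formed carbocation is secondary.
No single 1,2-shift to an adjacent carbon would produce a more-substituted cation than the one already present, so no rearrangement occurs.

no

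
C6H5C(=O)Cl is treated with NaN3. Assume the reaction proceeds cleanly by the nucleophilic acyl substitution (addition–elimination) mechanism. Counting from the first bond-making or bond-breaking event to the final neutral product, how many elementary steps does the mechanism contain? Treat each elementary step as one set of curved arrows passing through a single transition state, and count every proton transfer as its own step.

2

Step 1: Nucleophilic addition of N3⁻ to the acyl carbon breaks the π(C=O) bond and yields a tetrahedral, anionic intermediate.
Step 2: An oxygen lone pair re-forms the C=O π bond as the C–Cl σ-bond breaks; Cl⁻ is expelled.
Total: 2 elementary steps.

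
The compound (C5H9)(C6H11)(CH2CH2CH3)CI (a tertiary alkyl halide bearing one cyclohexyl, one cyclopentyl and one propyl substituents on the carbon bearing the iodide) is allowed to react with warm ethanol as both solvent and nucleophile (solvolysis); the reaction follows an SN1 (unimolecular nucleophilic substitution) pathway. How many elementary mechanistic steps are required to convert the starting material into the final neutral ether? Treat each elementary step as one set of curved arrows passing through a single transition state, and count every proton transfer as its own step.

Step 1: Ionisation: the C–I σ-bond cleaves heterolytically; both bonding electrons depart with I⁻, leaving a tertiary carbocation at the α-carbon.
(No 1,2-shift: no single shift to an adjacent carbon would give a more stable cation.)
Step 2: Nucleophilic capture: the oxygen of CH3CH2OH bonds to the cationic carbon, producing an oxonium-ion intermediate.
Step 3: A second solvent molecule removes the proton on oxygen, giving the neutral ether product.
Total: 3 elementary steps.

3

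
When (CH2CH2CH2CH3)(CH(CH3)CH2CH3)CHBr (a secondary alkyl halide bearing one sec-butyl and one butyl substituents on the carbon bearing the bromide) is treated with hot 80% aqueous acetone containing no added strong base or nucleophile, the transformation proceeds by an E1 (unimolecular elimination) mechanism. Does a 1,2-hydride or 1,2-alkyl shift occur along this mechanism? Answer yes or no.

The first-formed carbocation is secondary.
The adjacent sec-butyl carbon already bears 2 other carbon substituents and has a hydrogen to migrate; after a 1,2-hydride shift from that carbon the positive charge sits on a tertiary centre.
Tertiary is more stable than secondary, so the shift occurs.

yes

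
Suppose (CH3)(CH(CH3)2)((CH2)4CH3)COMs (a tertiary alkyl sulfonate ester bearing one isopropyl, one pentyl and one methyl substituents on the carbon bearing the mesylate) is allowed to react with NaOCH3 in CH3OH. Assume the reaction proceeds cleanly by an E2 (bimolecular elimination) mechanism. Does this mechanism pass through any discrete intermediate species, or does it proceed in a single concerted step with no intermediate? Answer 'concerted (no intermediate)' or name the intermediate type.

concerted (no intermediate)

In one step, CH3O⁻ pulls off a β-proton, the C–O bond cleaves, and a C=C double bond forms between the α- and β-carbons (E2, anti elimination).
All bond changes occur in one transition state; no discrete intermediate is formed.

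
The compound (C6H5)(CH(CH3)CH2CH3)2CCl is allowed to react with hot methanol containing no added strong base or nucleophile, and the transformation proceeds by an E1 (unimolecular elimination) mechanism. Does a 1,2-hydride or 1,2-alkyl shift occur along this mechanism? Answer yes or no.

no

The first-formed carbocation is tertiary.
No single 1,2-shift to an adjacent carbon would produce a more-substituted cation than the one already present, so no rearrangement occurs.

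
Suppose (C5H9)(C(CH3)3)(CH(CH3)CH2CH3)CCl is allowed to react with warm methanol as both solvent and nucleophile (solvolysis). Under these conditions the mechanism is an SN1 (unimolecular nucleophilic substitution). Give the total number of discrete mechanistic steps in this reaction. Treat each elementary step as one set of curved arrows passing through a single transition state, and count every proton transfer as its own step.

Step 1: Rate-determining heterolysis of the C–Cl bond gives Cl⁻ and a tertiary carbocation.
(No 1,2-shift: no single shift to an adjacent carbon would give a more stable cation.)
Step 2: Nucleophilic capture: the oxygen of CH3OH bonds to the cationic carbon, producing an oxonium-ion intermediate.
Step 3: A second solvent molecule removes the proton on oxygen, giving the neutral ether product.
Total: 3 elementary steps.

3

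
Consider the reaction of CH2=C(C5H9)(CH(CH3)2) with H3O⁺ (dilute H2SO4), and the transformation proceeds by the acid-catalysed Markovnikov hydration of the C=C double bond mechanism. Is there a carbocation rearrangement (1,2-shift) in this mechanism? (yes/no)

The first-formed carbocation is tertiary.
No single 1,2-shift to an adjacent carbon would produce a more-substituted cation than the one already present, so no rearrangement occurs.

no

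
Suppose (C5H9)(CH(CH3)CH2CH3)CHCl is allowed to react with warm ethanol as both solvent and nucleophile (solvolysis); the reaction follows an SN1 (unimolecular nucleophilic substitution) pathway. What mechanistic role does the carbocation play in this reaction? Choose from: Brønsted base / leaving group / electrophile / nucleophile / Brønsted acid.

electrophile

Step 3: A lone pair on the oxygen of CH3CH2OH attacks the carbocation, forming a new C–O σ-bond and an oxonium ion.
The carbocation accepts an electron pair into an empty or π* orbital — it is the electrophile.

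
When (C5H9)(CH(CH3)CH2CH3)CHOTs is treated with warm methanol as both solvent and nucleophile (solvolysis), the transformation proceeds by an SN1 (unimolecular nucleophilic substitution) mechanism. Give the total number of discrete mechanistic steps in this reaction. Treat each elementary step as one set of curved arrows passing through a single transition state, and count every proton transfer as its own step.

Step 1: Unassisted departure of TsO⁻ (taking the C–O bonding pair) generates a secondary carbocation.
Step 2: Carbocation rearrangement: a 1,2-hydride shift from the adjacent sec-butyl carbon converts the initially-formed secondary cation into the more stable tertiary cation.
Step 3: A lone pair on the oxygen of CH3OH attacks the carbocation, forming a new C–O σ-bond and an oxonium ion.
Step 4: Proton transfer from the O–H of the oxonium ion to a solvent molecule delivers the neutral ether.
Total: 4 elementary steps.

4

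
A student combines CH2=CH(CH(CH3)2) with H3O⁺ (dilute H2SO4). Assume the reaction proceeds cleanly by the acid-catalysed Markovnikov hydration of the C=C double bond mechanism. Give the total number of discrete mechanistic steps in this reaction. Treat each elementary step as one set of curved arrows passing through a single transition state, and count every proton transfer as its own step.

Step 1: The π electrons of the C=C bond attack a proton of H3O⁺; Markovnikov addition places the new C–H on the less-substituted alkene carbon, so the positive charge ends up on the more-substituted carbon — a secondary carbocation. H2O is released.
Step 2: Carbocation rearrangement: a 1,2-hydride shift from the adjacent isopropyl carbon converts the initially-formed secondary cation into the more stable tertiary cation.
Step 3: Nucleophilic capture of the cation by H2O produces the protonated alcohol (an oxonium ion).
Step 4: H2O removes a proton from the oxonium oxygen, regenerating H3O⁺ and giving the neutral alcohol.
Total: 4 elementary steps.

4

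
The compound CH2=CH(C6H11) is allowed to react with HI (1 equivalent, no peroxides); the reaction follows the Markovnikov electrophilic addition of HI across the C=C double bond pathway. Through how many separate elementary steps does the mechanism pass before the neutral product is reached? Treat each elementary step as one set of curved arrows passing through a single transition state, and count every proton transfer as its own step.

Step 1: The π electrons of the C=C bond attack a proton of HI; Markovnikov addition places the new C–H on the less-substituted alkene carbon, so the positive charge ends up on the more-substituted carbon — a secondary carbocation. The H–I bond breaks heterolytically, releasing I⁻.
Step 2: A hydride (H with its bonding pair) migrates from the adjacent cyclohexyl carbon to the cationic centre — a 1,2-hydride shift — upgrading the secondary cation to a tertiary one.
Step 3: I⁻ captures the cation: a lone pair on I⁻ fills the empty p orbital, producing the alkyl halide product.
Total: 3 elementary steps.

3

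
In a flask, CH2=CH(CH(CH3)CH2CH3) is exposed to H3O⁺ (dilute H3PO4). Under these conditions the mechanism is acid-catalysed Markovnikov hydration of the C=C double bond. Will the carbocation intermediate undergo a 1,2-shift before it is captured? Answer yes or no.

The first-formed carbocation is secondary.
The adjacent sec-butyl carbon already bears 2 other carbon substituents and has a hydrogen to migrate; after a 1,2-hydride shift from that carbon the positive charge sits on a tertiary centre.
Tertiary is more stable than secondary, so the shift occurs.

yes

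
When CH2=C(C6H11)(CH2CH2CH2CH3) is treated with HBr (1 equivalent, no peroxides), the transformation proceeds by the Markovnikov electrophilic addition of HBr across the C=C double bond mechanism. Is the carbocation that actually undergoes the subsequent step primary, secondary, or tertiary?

tertiary

Step 1: Electrophilic addition begins with the π(C=C) electrons forming a bond to the proton of HBr. Following Markovnikov's rule, the resulting cation is tertiary. The H–Br bond breaks heterolytically, releasing Br⁻.
No single 1,2-shift to an adjacent carbon would give a more-substituted cation, so no rearrangement occurs.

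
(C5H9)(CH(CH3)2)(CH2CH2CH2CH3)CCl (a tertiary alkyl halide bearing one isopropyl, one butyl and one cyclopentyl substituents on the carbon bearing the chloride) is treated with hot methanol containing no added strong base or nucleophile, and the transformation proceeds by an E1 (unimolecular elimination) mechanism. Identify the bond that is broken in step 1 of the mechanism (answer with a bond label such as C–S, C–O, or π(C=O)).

C–Cl

Step 1: Ionisation: the C–Cl σ-bond cleaves heterolytically; both bonding electrons depart with Cl⁻, leaving a tertiary carbocation at the α-carbon.
The bond broken in this step is the C–Cl bond.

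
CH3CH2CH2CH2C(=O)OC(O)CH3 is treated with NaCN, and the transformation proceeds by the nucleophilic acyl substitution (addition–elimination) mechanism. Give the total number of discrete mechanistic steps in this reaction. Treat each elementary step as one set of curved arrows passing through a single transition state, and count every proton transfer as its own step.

Step 1: A lone pair on the C of CN⁻ attacks the electrophilic acyl carbon; the π(C=O) electrons move onto oxygen, giving a tetrahedral intermediate.
Step 2: Elimination step: re-formation of the carbonyl π bond drives out CH3CO2⁻, giving the new acyl compound.
Total: 2 elementary steps.

2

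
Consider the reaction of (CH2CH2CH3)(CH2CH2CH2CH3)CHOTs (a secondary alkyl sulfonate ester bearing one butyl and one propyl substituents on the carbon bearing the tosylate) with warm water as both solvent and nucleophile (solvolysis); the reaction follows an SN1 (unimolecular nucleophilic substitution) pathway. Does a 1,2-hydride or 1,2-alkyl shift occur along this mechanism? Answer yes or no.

no

The first-formed carbocation is secondary.
No single 1,2-shift to an adjacent carbon would produce a more-substituted cation than the one already present, so no rearrangement occurs.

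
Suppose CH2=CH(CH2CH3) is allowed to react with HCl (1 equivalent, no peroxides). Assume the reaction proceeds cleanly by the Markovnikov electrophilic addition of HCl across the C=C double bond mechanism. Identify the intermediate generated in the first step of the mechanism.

secondary carbocation

Step 1: Protonation of the alkene by HCl: the π bond acts as the nucleophile and picks up H⁺, giving the more stable (Markovnikov) secondary carbocation. The H–Cl bond breaks heterolytically, releasing Cl⁻.
After step 1 the species present is a secondary carbocation.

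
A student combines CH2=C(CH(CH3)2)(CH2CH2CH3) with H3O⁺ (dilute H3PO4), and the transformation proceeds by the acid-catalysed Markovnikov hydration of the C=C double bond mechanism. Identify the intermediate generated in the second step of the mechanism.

Step 1: Electrophilic addition begins with the π(C=C) electrons forming a bond to the proton of H3O⁺. Following Markovnikov's rule, the resulting cation is tertiary. H2O is released.
Step 2: Nucleophilic capture of the cation by H2O produces the protonated alcohol (an oxonium ion).
After step 2 the species present is an oxonium ion.

oxonium ion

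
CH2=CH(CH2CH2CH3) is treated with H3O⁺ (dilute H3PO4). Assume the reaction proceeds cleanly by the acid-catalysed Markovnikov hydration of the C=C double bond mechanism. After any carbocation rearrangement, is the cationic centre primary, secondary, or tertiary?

Step 1: Protonation of the alkene by H3O⁺: the π bond acts as the nucleophile and picks up H⁺, giving the more stable (Markovnikov) secondary carbocation. H2O is released.
No single 1,2-shift to an adjacent carbon would give a more-substituted cation, so no rearrangement occurs.

secondary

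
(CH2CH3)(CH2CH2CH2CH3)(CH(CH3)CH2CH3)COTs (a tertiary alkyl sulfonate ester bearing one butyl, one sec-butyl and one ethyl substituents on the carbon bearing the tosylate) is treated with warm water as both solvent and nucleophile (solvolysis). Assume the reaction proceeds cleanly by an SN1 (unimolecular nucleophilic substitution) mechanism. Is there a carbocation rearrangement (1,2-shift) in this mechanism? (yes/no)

no

The first-formed carbocation is tertiary.
No single 1,2-shift to an adjacent carbon would produce a more-substituted cation than the one already present, so no rearrangement occurs.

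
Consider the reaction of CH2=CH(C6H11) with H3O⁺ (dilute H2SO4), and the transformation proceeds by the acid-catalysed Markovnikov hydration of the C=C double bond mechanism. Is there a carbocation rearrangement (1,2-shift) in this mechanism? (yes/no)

yes

The first-formed carbocation is secondary.
The adjacent cyclohexyl carbon already bears 2 other carbon substituents and has a hydrogen to migrate; after a 1,2-hydride shift from that carbon the positive charge sits on a tertiary centre.
Tertiary is more stable than secondary, so the shift occurs.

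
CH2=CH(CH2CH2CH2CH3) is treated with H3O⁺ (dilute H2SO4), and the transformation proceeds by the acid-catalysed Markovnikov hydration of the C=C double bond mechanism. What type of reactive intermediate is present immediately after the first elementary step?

Step 1: The π electrons of the C=C bond attack a proton of H3O⁺; Markovnikov addition places the new C–H on the less-substituted alkene carbon, so the positive charge ends up on the more-substituted carbon — a secondary carbocation. H2O is released.
After step 1 the species present is a secondary carbocation.

secondary carbocation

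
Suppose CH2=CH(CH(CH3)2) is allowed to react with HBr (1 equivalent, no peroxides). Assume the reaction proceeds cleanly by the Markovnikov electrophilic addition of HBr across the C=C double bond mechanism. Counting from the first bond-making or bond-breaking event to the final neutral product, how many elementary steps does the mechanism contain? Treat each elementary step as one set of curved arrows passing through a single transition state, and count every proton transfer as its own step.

3

Step 1: Electrophilic addition begins with the π(C=C) electrons forming a bond to the proton of HBr. Following Markovnikov's rule, the resulting cation is secondary. The H–Br bond breaks heterolytically, releasing Br⁻.
Step 2: A 1,2-hydride shift from the adjacent isopropyl carbon moves the positive charge from the secondary centre to an adjacent carbon, generating a more stable tertiary carbocation.
Step 3: Br⁻ captures the cation: a lone pair on Br⁻ fills the empty p orbital, producing the alkyl halide product.
Total: 3 elementary steps.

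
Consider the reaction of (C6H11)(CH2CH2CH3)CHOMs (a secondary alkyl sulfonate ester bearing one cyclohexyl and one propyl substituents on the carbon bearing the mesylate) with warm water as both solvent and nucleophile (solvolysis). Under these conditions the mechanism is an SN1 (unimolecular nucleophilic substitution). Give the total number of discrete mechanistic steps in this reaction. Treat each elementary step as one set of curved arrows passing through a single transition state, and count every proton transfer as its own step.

4

Step 1: Unassisted departure of MsO⁻ (taking the C–O bonding pair) generates a secondary carbocation.
Step 2: Carbocation rearrangement: a 1,2-hydride shift from the adjacent cyclohexyl carbon converts the initially-formed secondary cation into the more stable tertiary cation.
Step 3: A lone pair on the oxygen of H2O attacks the carbocation, forming a new C–O σ-bond and an oxonium ion.
Step 4: Proton transfer from the O–H of the oxonium ion to a solvent molecule delivers the neutral alcohol.
Total: 4 elementary steps.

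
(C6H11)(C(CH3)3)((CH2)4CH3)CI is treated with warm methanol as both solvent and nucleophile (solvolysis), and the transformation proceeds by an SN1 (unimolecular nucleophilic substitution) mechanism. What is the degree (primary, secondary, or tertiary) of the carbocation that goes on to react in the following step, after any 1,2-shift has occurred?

tertiary

Step 1: Unassisted departure of I⁻ (taking the C–I bonding pair) generates a tertiary carbocation.
No single 1,2-shift to an adjacent carbon would give a more-substituted cation, so no rearrangement occurs.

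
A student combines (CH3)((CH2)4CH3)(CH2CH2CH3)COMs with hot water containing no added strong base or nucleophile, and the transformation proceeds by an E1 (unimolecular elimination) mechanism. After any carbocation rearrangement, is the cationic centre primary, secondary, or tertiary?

tertiary

Step 1: Ionisation: the C–O σ-bond cleaves heterolytically; both bonding electrons depart with MsO⁻, leaving a tertiary carbocation at the α-carbon.
No single 1,2-shift to an adjacent carbon would give a more-substituted cation, so no rearrangement occurs.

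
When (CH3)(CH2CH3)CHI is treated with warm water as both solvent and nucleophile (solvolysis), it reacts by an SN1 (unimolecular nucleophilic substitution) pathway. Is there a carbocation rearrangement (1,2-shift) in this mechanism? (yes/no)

The first-formed carbocation is secondary.
No single 1,2-shift to an adjacent carbon would produce a more-substituted cation than the one already present, so no rearrangement occurs.

no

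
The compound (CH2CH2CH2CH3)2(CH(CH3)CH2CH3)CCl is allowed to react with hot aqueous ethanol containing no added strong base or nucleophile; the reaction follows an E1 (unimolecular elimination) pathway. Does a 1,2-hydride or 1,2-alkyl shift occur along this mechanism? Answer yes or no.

no

The first-formed carbocation is tertiary.
No single 1,2-shift to an adjacent carbon would produce a more-substituted cation than the one already present, so no rearrangement occurs.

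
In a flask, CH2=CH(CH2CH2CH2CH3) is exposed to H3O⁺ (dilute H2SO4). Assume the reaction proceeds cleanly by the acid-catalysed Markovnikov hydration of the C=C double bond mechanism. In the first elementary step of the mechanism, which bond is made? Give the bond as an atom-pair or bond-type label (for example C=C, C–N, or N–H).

C–H

Step 1: The π electrons of the C=C bond attack a proton of H3O⁺; Markovnikov addition places the new C–H on the less-substituted alkene carbon, so the positive charge ends up on the more-substituted carbon — a secondary carbocation. H2O is released.
The bond formed in this step is the C–H bond.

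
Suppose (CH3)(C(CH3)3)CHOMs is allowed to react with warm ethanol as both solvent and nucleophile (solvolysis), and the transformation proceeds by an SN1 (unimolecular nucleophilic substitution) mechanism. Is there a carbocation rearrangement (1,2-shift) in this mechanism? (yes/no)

yes

The first-formed carbocation is secondary.
The adjacent tert-butyl carbon has no hydrogen but bears methyl groups; migration of one methyl with its bonding pair (a 1,2-methyl shift) places the charge on a tertiary centre.
Tertiary is more stable than secondary, so the shift occurs.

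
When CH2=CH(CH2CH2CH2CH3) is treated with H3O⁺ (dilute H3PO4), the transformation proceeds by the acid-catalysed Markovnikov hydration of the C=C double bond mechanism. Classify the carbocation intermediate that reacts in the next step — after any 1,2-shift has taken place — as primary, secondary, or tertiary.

secondary

Step 1: The π electrons of the C=C bond attack a proton of H3O⁺; Markovnikov addition places the new C–H on the less-substituted alkene carbon, so the positive charge ends up on the more-substituted carbon — a secondary carbocation. H2O is released.
No single 1,2-shift to an adjacent carbon would give a more-substituted cation, so no rearrangement occurs.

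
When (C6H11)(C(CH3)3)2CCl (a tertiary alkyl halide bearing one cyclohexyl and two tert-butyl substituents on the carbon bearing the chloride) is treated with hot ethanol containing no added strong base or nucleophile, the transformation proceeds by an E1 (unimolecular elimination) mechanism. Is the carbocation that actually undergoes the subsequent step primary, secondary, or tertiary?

Step 1: Unassisted departure of Cl⁻ (taking the C–Cl bonding pair) generates a tertiary carbocation.
No single 1,2-shift to an adjacent carbon would give a more-substituted cation, so no rearrangement occurs.

tertiary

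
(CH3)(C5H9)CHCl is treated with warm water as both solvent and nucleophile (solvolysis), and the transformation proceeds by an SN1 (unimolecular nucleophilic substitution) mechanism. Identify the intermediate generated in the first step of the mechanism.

Step 1: Ionisation: the C–Cl σ-bond cleaves heterolytically; both bonding electrons depart with Cl⁻, leaving a secondary carbocation at the α-carbon.
After step 1 the species present is a secondary carbocation.

secondary carbocation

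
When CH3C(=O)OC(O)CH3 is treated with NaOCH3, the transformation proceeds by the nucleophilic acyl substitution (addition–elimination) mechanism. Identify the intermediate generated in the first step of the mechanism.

tetrahedral intermediate

Step 1: A lone pair on the O of CH3O⁻ attacks the electrophilic acyl carbon; the π(C=O) electrons move onto oxygen, giving a tetrahedral intermediate.
After step 1 the species present is a tetrahedral intermediate.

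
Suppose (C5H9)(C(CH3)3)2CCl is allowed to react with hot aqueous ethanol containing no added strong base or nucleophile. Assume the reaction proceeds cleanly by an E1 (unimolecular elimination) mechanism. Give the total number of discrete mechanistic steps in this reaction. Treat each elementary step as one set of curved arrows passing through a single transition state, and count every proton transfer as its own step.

2

Step 1: The C–Cl bond breaks with both electrons going to the chloride; Cl⁻ leaves and a tertiary carbocation remains.
(No 1,2-shift: no single shift to an adjacent carbon would give a more stable cation.)
Step 2: A weak base (a water (or ethanol) molecule from the solvent) removes a proton from a carbon adjacent to the cationic centre; the electrons of that C–H bond become the new π(C=C) bond, giving the alkene.
Total: 2 elementary steps.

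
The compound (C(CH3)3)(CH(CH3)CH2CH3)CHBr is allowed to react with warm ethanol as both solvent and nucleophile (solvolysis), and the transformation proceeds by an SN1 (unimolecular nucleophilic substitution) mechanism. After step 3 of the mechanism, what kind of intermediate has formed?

Step 1: Unassisted departure of Br⁻ (taking the C–Br bonding pair) generates a secondary carbocation.
Step 2: A hydride (H with its bonding pair) migrates from the adjacent sec-butyl carbon to the cationic centre — a 1,2-hydride shift — upgrading the secondary cation to a tertiary one.
Step 3: A lone pair on the oxygen of CH3CH2OH attacks the carbocation, forming a new C–O σ-bond and an oxonium ion.
After step 3 the species present is an oxonium ion.

oxonium ion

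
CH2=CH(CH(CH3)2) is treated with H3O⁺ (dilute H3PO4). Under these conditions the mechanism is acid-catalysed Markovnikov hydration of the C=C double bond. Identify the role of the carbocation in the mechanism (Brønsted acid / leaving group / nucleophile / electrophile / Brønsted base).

electrophile

Step 3: A lone pair on the oxygen of H2O attacks the carbocation, forming a C–O bond and an oxonium ion (a protonated alcohol).
The carbocation accepts an electron pair into an empty or π* orbital — it is the electrophile.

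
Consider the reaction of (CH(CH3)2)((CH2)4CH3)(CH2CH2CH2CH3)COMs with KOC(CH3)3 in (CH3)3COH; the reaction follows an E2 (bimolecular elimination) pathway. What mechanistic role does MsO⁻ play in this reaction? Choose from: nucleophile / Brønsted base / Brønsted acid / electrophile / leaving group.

leaving group

Step 1: In one step, (CH3)3CO⁻ pulls off a β-proton, the C–O bond cleaves, and a C=C double bond forms between the α- and β-carbons (E2, anti elimination).
MsO⁻ departs with both electrons of the breaking σ-bond — that is the definition of a leaving group.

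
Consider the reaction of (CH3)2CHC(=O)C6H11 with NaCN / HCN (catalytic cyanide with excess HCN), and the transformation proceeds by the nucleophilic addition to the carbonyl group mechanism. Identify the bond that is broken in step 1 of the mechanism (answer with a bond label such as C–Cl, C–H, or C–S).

π(C=O)

Step 1: CN⁻ attacks the sp² carbonyl carbon; the C=O π bond breaks and the electrons end up as a lone pair on the alkoxide oxygen of the tetrahedral intermediate.
The bond broken in this step is the π(C=O) bond.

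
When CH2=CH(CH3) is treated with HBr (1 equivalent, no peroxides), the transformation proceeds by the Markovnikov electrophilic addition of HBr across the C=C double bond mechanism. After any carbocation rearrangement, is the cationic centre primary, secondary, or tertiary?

Step 1: Protonation of the alkene by HBr: the π bond acts as the nucleophile and picks up H⁺, giving the more stable (Markovnikov) secondary carbocation. The H–Br bond breaks heterolytically, releasing Br⁻.
No single 1,2-shift to an adjacent carbon would give a more-substituted cation, so no rearrangement occurs.

secondary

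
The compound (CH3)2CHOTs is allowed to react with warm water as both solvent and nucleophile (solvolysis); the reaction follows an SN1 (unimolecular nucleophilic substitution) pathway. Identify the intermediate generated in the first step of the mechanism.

Step 1: Unassisted departure of TsO⁻ (taking the C–O bonding pair) generates a secondary carbocation.
After step 1 the species present is a secondary carbocation.

secondary carbocation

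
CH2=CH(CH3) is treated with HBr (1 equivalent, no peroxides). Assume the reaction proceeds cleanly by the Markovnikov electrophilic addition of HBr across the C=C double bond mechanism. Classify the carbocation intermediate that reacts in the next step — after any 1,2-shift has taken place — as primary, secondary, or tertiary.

Step 1: Protonation of the alkene by HBr: the π bond acts as the nucleophile and picks up H⁺, giving the more stable (Markovnikov) secondary carbocation. The H–Br bond breaks heterolytically, releasing Br⁻.
No single 1,2-shift to an adjacent carbon would give a more-substituted cation, so no rearrangement occurs.

secondary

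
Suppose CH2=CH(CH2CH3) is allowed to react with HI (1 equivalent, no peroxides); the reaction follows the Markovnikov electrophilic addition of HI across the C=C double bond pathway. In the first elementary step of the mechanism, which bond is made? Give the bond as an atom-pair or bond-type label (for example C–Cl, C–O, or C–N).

Step 1: Protonation of the alkene by HI: the π bond acts as the nucleophile and picks up H⁺, giving the more stable (Markovnikov) secondary carbocation. The H–I bond breaks heterolytically, releasing I⁻.
The bond formed in this step is the C–H bond.

C–H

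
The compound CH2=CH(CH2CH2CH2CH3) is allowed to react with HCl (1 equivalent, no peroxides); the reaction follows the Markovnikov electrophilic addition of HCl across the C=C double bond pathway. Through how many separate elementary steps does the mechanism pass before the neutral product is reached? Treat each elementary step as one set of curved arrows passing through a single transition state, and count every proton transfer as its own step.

Step 1: The π electrons of the C=C bond attack a proton of HCl; Markovnikov addition places the new C–H on the less-substituted alkene carbon, so the positive charge ends up on the more-substituted carbon — a secondary carbocation. The H–Cl bond breaks heterolytically, releasing Cl⁻.
(No 1,2-shift: no single shift to an adjacent carbon would give a more stable cation.)
Step 2: The Cl⁻ anion donates a lone pair to the carbocation, forming the new C–Cl σ-bond and giving the neutral alkyl halide.
Total: 2 elementary steps.

2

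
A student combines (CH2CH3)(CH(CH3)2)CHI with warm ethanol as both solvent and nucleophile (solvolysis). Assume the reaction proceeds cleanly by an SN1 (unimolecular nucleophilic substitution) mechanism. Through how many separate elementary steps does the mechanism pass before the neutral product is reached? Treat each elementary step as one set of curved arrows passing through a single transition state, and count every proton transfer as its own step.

Step 1: The C–I bond breaks with both electrons going to the iodide; I⁻ leaves and a secondary carbocation remains.
Step 2: A hydride (H with its bonding pair) migrates from the adjacent isopropyl carbon to the cationic centre — a 1,2-hydride shift — upgrading the secondary cation to a tertiary one.
Step 3: A lone pair on the oxygen of CH3CH2OH attacks the carbocation, forming a new C–O σ-bond and an oxonium ion.
Step 4: Proton transfer from the O–H of the oxonium ion to a solvent molecule delivers the neutral ether.
Total: 4 elementary steps.

4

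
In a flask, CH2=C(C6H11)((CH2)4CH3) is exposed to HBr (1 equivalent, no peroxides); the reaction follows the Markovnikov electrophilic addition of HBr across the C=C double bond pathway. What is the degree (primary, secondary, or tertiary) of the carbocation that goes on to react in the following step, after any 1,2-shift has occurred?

tertiary

Step 1: The π electrons of the C=C bond attack a proton of HBr; Markovnikov addition places the new C–H on the less-substituted alkene carbon, so the positive charge ends up on the more-substituted carbon — a tertiary carbocation. The H–Br bond breaks heterolytically, releasing Br⁻.
No single 1,2-shift to an adjacent carbon would give a more-substituted cation, so no rearrangement occurs.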